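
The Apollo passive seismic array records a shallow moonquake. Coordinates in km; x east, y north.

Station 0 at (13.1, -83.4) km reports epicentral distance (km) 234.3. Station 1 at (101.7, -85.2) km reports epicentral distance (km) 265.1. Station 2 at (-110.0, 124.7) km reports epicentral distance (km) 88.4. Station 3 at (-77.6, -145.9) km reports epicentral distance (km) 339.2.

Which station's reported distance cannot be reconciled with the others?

Station 3

Solve using three stations at a time. Using Station 0, Station 1, Station 2 (subtract circle equations pairwise → linear system) gives (x, y) ≈ (-24.7, 147.8).
Distances from that point to each station vs reported:
  Station 0: calculated 234.3 vs reported 234.3 → residual 0.0 km
  Station 1: calculated 265.1 vs reported 265.1 → residual 0.0 km
  Station 2: calculated 88.4 vs reported 88.4 → residual 0.0 km
  Station 3: calculated 298.5 vs reported 339.2 → residual 40.7 km
Station 0, Station 1, Station 2 are mutually consistent (residuals ≈ 0); Station 3 is off by 40.7 km.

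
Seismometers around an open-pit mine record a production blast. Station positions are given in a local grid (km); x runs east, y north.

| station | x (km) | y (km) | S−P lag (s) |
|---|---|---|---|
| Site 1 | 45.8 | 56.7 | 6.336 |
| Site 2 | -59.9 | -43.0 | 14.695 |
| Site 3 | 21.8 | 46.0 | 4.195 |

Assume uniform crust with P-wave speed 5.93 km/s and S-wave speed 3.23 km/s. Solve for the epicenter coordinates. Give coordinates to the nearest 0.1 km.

Distance from S−P lag: d = Δt · v_P v_S / (v_P − v_S) = Δt · (5.93·3.23)/(5.93−3.23) ≈ 7.0940·Δt.
So d_Site 1 = 44.95, d_Site 2 = 104.25, d_Site 3 = 29.76 km.
Circle about each station: (x − 45.8)² + (y − 56.7)² = 44.95²; (x + 59.9)² + (y + 43.0)² = 104.25²; (x − 21.8)² + (y − 46.0)² = 29.76².
Subtracting the Site 1 equation from the Site 2 and Site 3 equations removes the quadratic terms:
-211.4 x − 199.4 y = -8723.08
-48.0 x − 21.4 y = -1586.45
Solving the 2×2 system: x ≈ 25.7, y ≈ 16.5 km.

25.7 km east, 16.5 km north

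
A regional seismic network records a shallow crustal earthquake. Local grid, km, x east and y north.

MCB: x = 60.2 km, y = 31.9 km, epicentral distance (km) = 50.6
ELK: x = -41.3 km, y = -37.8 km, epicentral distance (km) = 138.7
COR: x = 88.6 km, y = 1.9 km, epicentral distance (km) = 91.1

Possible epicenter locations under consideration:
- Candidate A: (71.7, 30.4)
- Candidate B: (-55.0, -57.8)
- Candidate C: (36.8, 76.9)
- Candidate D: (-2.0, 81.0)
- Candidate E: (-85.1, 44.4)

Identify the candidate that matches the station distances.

Candidate C

For each candidate, compare |candidate − station| to the reported distance:
Candidate A: residuals MCB 39.0, ELK 6.7, COR 58.0 → max 58.0 km
Candidate B: residuals MCB 95.4, ELK 114.5, COR 64.4 → max 114.5 km
Candidate C: residuals MCB 0.1, ELK 0.1, COR 0.0 → max 0.1 km
Candidate D: residuals MCB 28.6, ELK 13.6, COR 29.2 → max 29.2 km
Candidate E: residuals MCB 95.2, ELK 45.6, COR 87.7 → max 95.2 km
Only Candidate C has all residuals ≈ 0.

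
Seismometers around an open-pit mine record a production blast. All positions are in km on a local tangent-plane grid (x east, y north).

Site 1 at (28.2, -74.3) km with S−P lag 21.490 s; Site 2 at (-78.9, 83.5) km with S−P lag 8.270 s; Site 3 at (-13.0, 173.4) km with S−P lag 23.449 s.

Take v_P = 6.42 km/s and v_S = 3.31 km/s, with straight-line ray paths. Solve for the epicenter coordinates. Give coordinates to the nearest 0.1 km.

x ≈ -78.1 km, y ≈ 27.0 km

Distance from S−P lag: d = Δt · v_P v_S / (v_P − v_S) = Δt · (6.42·3.31)/(6.42−3.31) ≈ 6.8329·Δt.
So d_Site 1 = 146.84, d_Site 2 = 56.51, d_Site 3 = 160.22 km.
Circle about each station: (x − 28.2)² + (y + 74.3)² = 146.84²; (x + 78.9)² + (y − 83.5)² = 56.51²; (x + 13.0)² + (y − 173.4)² = 160.22².
Subtracting the Site 1 equation from the Site 2 and Site 3 equations removes the quadratic terms:
-214.2 x + 315.6 y = 25250.34
-82.4 x + 495.4 y = 19812.37
Solving the 2×2 system: x ≈ -78.1, y ≈ 27.0 km.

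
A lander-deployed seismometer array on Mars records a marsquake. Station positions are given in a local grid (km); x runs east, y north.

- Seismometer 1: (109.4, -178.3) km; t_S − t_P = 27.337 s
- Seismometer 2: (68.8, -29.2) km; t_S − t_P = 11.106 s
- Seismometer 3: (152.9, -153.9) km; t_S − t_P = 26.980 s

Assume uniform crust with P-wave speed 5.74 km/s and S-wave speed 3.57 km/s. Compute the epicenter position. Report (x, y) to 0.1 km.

Distance from S−P lag: d = Δt · v_P v_S / (v_P − v_S) = Δt · (5.74·3.57)/(5.74−3.57) ≈ 9.4432·Δt.
So d_Seismometer 1 = 258.15, d_Seismometer 2 = 104.88, d_Seismometer 3 = 254.78 km.
Circle about each station: (x − 109.4)² + (y + 178.3)² = 258.15²; (x − 68.8)² + (y + 29.2)² = 104.88²; (x − 152.9)² + (y + 153.9)² = 254.78².
Subtracting pairs of circle equations eliminates x²+y² and gives linear equations (the radical axes):
-81.2 x + 298.2 y = 17468.44
87.0 x + 48.8 y = 5032.94
Solving the 2×2 system: x ≈ 21.7, y ≈ 64.5 km.

(21.7, 64.5)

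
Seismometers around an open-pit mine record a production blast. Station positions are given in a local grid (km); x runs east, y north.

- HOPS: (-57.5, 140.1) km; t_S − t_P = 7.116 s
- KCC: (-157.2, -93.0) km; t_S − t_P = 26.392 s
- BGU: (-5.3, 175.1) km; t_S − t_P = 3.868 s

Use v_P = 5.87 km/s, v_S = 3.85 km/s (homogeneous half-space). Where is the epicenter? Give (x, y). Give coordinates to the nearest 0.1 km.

Distance from S−P lag: d = Δt · v_P v_S / (v_P − v_S) = Δt · (5.87·3.85)/(5.87−3.85) ≈ 11.1879·Δt.
So d_HOPS = 79.61, d_KCC = 295.27, d_BGU = 43.27 km.
Circle about each station: (x + 57.5)² + (y − 140.1)² = 79.61²; (x + 157.2)² + (y + 93.0)² = 295.27²; (x + 5.3)² + (y − 175.1)² = 43.27².
Subtracting pairs of circle equations eliminates x²+y² and gives linear equations (the radical axes):
-199.4 x − 466.2 y = -70420.04
104.4 x + 70.0 y = 12219.30
Solving the 2×2 system: x ≈ 22.1, y ≈ 141.6 km.
Check against HOPS (with the unrounded x, y): √((x + 57.5)²+(y − 140.1)²) = 79.62 ≈ 79.61 km. ✓

(22.1, 141.6)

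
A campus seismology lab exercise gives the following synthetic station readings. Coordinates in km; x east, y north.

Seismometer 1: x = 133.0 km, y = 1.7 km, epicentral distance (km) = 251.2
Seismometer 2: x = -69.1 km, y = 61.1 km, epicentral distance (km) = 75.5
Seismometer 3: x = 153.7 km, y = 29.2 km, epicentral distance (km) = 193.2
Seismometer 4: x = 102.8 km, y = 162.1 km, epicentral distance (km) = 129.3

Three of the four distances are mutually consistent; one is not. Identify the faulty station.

Solve using three stations at a time. Using Seismometer 2, Seismometer 3, Seismometer 4 (subtract circle equations pairwise → linear system) gives (x, y) ≈ (-18.4, 117.0).
Distances from that point to each station vs reported:
  Seismometer 1: calculated 190.3 vs reported 251.2 → residual 60.9 km
  Seismometer 2: calculated 75.5 vs reported 75.5 → residual 0.0 km
  Seismometer 3: calculated 193.2 vs reported 193.2 → residual 0.0 km
  Seismometer 4: calculated 129.3 vs reported 129.3 → residual 0.0 km
Seismometer 2, Seismometer 3, Seismometer 4 are mutually consistent (residuals ≈ 0); Seismometer 1 is off by 60.9 km.

Seismometer 1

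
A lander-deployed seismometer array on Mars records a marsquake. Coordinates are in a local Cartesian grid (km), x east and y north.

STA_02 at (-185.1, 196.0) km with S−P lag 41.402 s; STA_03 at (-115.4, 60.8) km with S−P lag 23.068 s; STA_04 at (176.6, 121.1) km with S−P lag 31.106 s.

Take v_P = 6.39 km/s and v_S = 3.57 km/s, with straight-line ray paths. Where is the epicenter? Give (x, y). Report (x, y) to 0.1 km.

15.5 km east, -72.2 km north

Distance from S−P lag: d = Δt · v_P v_S / (v_P − v_S) = Δt · (6.39·3.57)/(6.39−3.57) ≈ 8.0895·Δt.
So d_STA_02 = 334.92, d_STA_03 = 186.61, d_STA_04 = 251.63 km.
Circle about each station: (x + 185.1)² + (y − 196.0)² = 334.92²; (x + 115.4)² + (y − 60.8)² = 186.61²; (x − 176.6)² + (y − 121.1)² = 251.63².
Subtracting the STA_02 equation from the STA_03 and STA_04 equations removes the quadratic terms:
139.4 x − 270.4 y = 21683.90
723.4 x − 149.8 y = 22028.51
Solving the 2×2 system: x ≈ 15.5, y ≈ -72.2 km.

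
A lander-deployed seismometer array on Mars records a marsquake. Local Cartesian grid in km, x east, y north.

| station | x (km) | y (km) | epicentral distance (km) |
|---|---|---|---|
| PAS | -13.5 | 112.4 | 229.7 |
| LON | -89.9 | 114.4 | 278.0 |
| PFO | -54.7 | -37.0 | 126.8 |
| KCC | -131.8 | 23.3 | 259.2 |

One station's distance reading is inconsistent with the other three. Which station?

PFO

Solve using three stations at a time. Using PAS, LON, KCC (subtract circle equations pairwise → linear system) gives (x, y) ≈ (103.6, -85.2).
Distances from that point to each station vs reported:
  PAS: calculated 229.7 vs reported 229.7 → residual 0.0 km
  LON: calculated 278.0 vs reported 278.0 → residual 0.0 km
  PFO: calculated 165.5 vs reported 126.8 → residual 38.7 km
  KCC: calculated 259.2 vs reported 259.2 → residual 0.0 km
PAS, LON, KCC are mutually consistent (residuals ≈ 0); PFO is off by 38.7 km.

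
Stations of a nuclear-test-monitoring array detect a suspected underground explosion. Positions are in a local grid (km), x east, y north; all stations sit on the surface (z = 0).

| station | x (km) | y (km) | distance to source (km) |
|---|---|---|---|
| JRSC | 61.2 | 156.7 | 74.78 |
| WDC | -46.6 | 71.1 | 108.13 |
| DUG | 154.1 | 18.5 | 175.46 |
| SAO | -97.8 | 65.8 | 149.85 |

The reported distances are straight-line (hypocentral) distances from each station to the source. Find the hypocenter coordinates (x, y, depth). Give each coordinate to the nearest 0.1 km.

Each station gives a sphere (x−x_i)² + (y−y_i)² + z² = d_i² (stations at z=0).
Subtracting the JRSC sphere from WDC and DUG: z² cancels, leaving linear equations in x and y:
-215.6 x − 171.2 y = -27173.61
185.8 x − 276.4 y = -29405.43
Solving: x ≈ 27.096, y ≈ 124.601 km (keep extra digits for the depth step; rounded: 27.1, 124.6).
Then from the JRSC sphere: z² = 74.78² − (x − 61.2)² − (y − 156.7)² with x = 27.096, y = 124.601, so z ≈ 58.298 ≈ 58.3 km.
Check against SAO (with the unrounded solution): distance 149.85 ≈ 149.85 km. ✓

(27.1, 124.6, 58.3)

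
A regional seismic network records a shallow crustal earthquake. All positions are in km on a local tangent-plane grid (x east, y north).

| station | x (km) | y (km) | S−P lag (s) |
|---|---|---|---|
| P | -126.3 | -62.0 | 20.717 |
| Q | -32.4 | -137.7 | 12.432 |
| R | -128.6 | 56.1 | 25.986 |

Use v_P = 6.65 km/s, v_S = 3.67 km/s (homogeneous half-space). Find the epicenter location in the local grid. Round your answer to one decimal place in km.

Distance from S−P lag: d = Δt · v_P v_S / (v_P − v_S) = Δt · (6.65·3.67)/(6.65−3.67) ≈ 8.1898·Δt.
So d_P = 169.67, d_Q = 101.82, d_R = 212.82 km.
Circle about each station: (x + 126.3)² + (y + 62.0)² = 169.67²; (x + 32.4)² + (y + 137.7)² = 101.82²; (x + 128.6)² + (y − 56.1)² = 212.82².
Subtracting pairs of circle equations eliminates x²+y² and gives linear equations (the radical axes):
187.8 x − 151.4 y = 18635.96
-4.6 x + 236.2 y = -16614.96
Solving the 2×2 system: x ≈ 43.2, y ≈ -69.5 km.

43.2 km east, -69.5 km north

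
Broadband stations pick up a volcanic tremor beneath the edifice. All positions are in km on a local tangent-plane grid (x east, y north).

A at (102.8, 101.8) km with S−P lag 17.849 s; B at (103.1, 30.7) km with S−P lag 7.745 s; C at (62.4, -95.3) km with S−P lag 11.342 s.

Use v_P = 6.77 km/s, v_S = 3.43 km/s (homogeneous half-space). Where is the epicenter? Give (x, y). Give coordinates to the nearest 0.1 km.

90.7 km east, -21.7 km north

Distance from S−P lag: d = Δt · v_P v_S / (v_P − v_S) = Δt · (6.77·3.43)/(6.77−3.43) ≈ 6.9524·Δt.
So d_A = 124.09, d_B = 53.85, d_C = 78.85 km.
Circle about each station: (x − 102.8)² + (y − 101.8)² = 124.09²; (x − 103.1)² + (y − 30.7)² = 53.85²; (x − 62.4)² + (y + 95.3)² = 78.85².
Subtracting the A equation from the B and C equations removes the quadratic terms:
0.6 x − 142.2 y = 3139.53
-80.8 x − 394.2 y = 1225.78
Solving the 2×2 system: x ≈ 90.7, y ≈ -21.7 km.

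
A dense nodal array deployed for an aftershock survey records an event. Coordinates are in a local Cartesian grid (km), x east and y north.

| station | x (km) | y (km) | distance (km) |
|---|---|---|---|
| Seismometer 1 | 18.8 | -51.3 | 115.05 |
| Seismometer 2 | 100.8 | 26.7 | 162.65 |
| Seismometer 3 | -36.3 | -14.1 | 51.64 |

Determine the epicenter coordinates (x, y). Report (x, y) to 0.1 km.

x ≈ -61.8 km, y ≈ 30.8 km

Circle about each station: (x − 18.8)² + (y + 51.3)² = 115.05²; (x − 100.8)² + (y − 26.7)² = 162.65²; (x + 36.3)² + (y + 14.1)² = 51.64².
Subtracting the Seismometer 1 equation from the Seismometer 2 and Seismometer 3 equations removes the quadratic terms:
164.0 x + 156.0 y = -5330.12
-110.2 x + 74.4 y = 9101.18
Solving the 2×2 system: x ≈ -61.8, y ≈ 30.8 km.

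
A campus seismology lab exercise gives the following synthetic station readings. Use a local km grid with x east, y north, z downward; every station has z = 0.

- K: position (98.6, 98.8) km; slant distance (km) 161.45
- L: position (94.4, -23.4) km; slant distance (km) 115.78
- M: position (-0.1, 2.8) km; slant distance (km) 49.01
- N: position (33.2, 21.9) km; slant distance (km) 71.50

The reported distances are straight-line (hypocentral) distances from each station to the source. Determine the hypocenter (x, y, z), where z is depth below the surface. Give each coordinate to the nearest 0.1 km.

(-11.1, -10.4, 45.9)

Each station gives a sphere (x−x_i)² + (y−y_i)² + z² = d_i² (stations at z=0).
Subtracting the K sphere from L and M: z² cancels, leaving linear equations in x and y:
-8.4 x − 244.4 y = 2636.61
-197.4 x − 192.0 y = 4188.57
Solving: x ≈ -11.097, y ≈ -10.407 km (keep extra digits for the depth step; rounded: -11.1, -10.4).
Then from the K sphere: z² = 161.45² − (x − 98.6)² − (y − 98.8)² with x = -11.097, y = -10.407, so z ≈ 45.897 ≈ 45.9 km.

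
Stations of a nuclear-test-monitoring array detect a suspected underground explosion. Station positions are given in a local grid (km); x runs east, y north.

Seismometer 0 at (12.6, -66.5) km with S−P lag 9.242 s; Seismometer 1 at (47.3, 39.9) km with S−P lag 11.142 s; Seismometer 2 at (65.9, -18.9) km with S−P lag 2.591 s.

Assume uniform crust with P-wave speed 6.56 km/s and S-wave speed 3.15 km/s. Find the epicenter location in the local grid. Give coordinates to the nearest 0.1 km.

(52.7, -27.4)

Distance from S−P lag: d = Δt · v_P v_S / (v_P − v_S) = Δt · (6.56·3.15)/(6.56−3.15) ≈ 6.0598·Δt.
So d_Seismometer 0 = 56.00, d_Seismometer 1 = 67.52, d_Seismometer 2 = 15.70 km.
Circle about each station: (x − 12.6)² + (y + 66.5)² = 56.00²; (x − 47.3)² + (y − 39.9)² = 67.52²; (x − 65.9)² + (y + 18.9)² = 15.70².
Subtracting pairs of circle equations eliminates x²+y² and gives linear equations (the radical axes):
69.4 x + 212.8 y = -2174.66
106.6 x + 95.2 y = 3008.52
Solving the 2×2 system: x ≈ 52.7, y ≈ -27.4 km.
Check against Seismometer 0 (with the unrounded x, y): √((x − 12.6)²+(y + 66.5)²) = 56.00 ≈ 56.00 km. ✓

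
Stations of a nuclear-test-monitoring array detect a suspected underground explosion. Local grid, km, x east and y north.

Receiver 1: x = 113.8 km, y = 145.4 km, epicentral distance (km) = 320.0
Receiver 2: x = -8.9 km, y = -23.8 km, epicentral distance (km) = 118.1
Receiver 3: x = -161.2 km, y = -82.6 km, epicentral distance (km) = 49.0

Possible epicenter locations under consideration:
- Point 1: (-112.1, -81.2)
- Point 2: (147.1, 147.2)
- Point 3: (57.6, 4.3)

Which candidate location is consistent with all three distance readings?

Point 1

For each candidate, compare |candidate − station| to the reported distance:
Point 1: residuals Receiver 1 0.0, Receiver 2 0.0, Receiver 3 0.1 → max 0.1 km
Point 2: residuals Receiver 1 286.7, Receiver 2 113.4, Receiver 3 335.5 → max 335.5 km
Point 3: residuals Receiver 1 168.1, Receiver 2 45.9, Receiver 3 186.4 → max 186.4 km
Only Point 1 has all residuals ≈ 0.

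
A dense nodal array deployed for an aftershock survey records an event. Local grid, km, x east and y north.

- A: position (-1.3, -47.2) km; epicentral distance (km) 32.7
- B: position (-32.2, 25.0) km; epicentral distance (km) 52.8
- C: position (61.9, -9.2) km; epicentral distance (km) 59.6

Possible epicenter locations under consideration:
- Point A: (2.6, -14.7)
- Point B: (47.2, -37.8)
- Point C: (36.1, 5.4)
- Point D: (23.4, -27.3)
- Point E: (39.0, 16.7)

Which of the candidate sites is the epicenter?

Point A

For each candidate, compare |candidate − station| to the reported distance:
Point A: residuals A 0.0, B 0.0, C 0.0 → max 0.0 km
Point B: residuals A 16.7, B 48.4, C 27.4 → max 48.4 km
Point C: residuals A 31.8, B 18.3, C 30.0 → max 31.8 km
Point D: residuals A 1.0, B 23.5, C 17.1 → max 23.5 km
Point E: residuals A 42.8, B 18.9, C 25.0 → max 42.8 km
Only Point A has all residuals ≈ 0.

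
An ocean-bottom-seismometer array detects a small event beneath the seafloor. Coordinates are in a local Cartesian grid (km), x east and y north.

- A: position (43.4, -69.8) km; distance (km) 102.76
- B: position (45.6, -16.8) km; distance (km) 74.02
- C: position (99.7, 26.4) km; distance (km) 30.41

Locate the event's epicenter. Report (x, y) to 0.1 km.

(117.3, 1.6)

Circle about each station: (x − 43.4)² + (y + 69.8)² = 102.76²; (x − 45.6)² + (y + 16.8)² = 74.02²; (x − 99.7)² + (y − 26.4)² = 30.41².
Subtracting the A equation from the B and C equations removes the quadratic terms:
4.4 x + 106.0 y = 686.66
112.6 x + 192.4 y = 13516.30
Solving the 2×2 system: x ≈ 117.3, y ≈ 1.6 km.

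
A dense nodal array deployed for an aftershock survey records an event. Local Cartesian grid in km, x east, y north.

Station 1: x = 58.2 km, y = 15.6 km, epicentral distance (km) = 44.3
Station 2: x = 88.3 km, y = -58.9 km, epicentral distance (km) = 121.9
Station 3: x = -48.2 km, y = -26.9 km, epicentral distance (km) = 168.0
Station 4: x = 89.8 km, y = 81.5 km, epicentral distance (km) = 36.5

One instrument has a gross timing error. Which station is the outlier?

Solve using three stations at a time. Using Station 1, Station 2, Station 4 (subtract circle equations pairwise → linear system) gives (x, y) ≈ (60.6, 59.8).
Distances from that point to each station vs reported:
  Station 1: calculated 44.2 vs reported 44.3 → residual 0.1 km
  Station 2: calculated 121.9 vs reported 121.9 → residual 0.0 km
  Station 3: calculated 139.1 vs reported 168.0 → residual 28.9 km
  Station 4: calculated 36.4 vs reported 36.5 → residual 0.1 km
Station 1, Station 2, Station 4 are mutually consistent (residuals ≈ 0); Station 3 is off by 28.9 km.

Station 3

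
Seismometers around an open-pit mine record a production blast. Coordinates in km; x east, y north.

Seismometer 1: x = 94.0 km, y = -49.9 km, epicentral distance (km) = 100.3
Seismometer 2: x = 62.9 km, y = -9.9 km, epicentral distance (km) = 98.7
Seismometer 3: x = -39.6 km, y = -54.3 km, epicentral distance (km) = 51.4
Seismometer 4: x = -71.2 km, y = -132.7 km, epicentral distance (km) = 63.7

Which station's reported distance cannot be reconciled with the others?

Seismometer 4

Solve using three stations at a time. Using Seismometer 1, Seismometer 2, Seismometer 3 (subtract circle equations pairwise → linear system) gives (x, y) ≈ (0.6, -86.5).
Distances from that point to each station vs reported:
  Seismometer 1: calculated 100.3 vs reported 100.3 → residual 0.0 km
  Seismometer 2: calculated 98.7 vs reported 98.7 → residual 0.0 km
  Seismometer 3: calculated 51.5 vs reported 51.4 → residual 0.1 km
  Seismometer 4: calculated 85.4 vs reported 63.7 → residual 21.7 km
Seismometer 1, Seismometer 2, Seismometer 3 are mutually consistent (residuals ≈ 0); Seismometer 4 is off by 21.7 km.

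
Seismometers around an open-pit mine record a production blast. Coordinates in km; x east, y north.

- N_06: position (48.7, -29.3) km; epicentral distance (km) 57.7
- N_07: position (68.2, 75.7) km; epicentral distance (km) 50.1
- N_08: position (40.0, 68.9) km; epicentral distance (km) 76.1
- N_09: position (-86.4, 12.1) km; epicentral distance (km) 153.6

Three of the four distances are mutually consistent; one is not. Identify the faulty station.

N_08

Solve using three stations at a time. Using N_06, N_07, N_09 (subtract circle equations pairwise → linear system) gives (x, y) ≈ (66.6, 25.6).
Distances from that point to each station vs reported:
  N_06: calculated 57.7 vs reported 57.7 → residual 0.0 km
  N_07: calculated 50.1 vs reported 50.1 → residual 0.0 km
  N_08: calculated 50.8 vs reported 76.1 → residual 25.3 km
  N_09: calculated 153.6 vs reported 153.6 → residual 0.0 km
N_06, N_07, N_09 are mutually consistent (residuals ≈ 0); N_08 is off by 25.3 km.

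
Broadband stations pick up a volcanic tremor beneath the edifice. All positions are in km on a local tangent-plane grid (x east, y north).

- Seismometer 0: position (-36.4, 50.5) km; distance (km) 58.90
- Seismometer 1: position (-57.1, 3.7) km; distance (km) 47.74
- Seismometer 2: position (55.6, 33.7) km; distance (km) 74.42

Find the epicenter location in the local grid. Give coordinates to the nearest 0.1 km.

-9.7 km east, -2.0 km north

Circle about each station: (x + 36.4)² + (y − 50.5)² = 58.90²; (x + 57.1)² + (y − 3.7)² = 47.74²; (x − 55.6)² + (y − 33.7)² = 74.42².
Subtracting the Seismometer 0 equation from the Seismometer 1 and Seismometer 2 equations removes the quadratic terms:
-41.4 x − 93.6 y = 588.99
184.0 x − 33.6 y = -1717.29
Solving the 2×2 system: x ≈ -9.7, y ≈ -2.0 km.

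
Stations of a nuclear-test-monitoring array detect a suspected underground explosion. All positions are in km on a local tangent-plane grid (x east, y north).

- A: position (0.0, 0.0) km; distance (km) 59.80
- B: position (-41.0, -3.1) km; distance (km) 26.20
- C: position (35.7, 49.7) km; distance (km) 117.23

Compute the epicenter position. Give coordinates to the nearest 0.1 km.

(-53.9, -25.9)

Circle about each station: x² + y² = 59.80²; (x + 41.0)² + (y + 3.1)² = 26.20²; (x − 35.7)² + (y − 49.7)² = 117.23².
Subtracting pairs of circle equations eliminates x²+y² and gives linear equations (the radical axes):
-82.0 x − 6.2 y = 4580.21
71.4 x + 99.4 y = -6422.25
Solving the 2×2 system: x ≈ -53.9, y ≈ -25.9 km.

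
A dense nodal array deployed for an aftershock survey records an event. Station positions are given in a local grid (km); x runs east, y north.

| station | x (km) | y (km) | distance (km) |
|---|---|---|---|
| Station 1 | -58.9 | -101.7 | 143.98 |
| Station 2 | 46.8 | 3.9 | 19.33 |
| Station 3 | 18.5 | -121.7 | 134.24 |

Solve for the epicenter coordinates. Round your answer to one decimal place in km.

29.3 km east, 12.1 km north

Circle about each station: (x + 58.9)² + (y + 101.7)² = 143.98²; (x − 46.8)² + (y − 3.9)² = 19.33²; (x − 18.5)² + (y + 121.7)² = 134.24².
Subtracting pairs of circle equations eliminates x²+y² and gives linear equations (the radical axes):
211.4 x + 211.2 y = 8749.94
154.8 x − 40.0 y = 4050.90
Solving the 2×2 system: x ≈ 29.3, y ≈ 12.1 km.
Check against Station 1 (with the unrounded x, y): √((x + 58.9)²+(y + 101.7)²) = 143.98 ≈ 143.98 km. ✓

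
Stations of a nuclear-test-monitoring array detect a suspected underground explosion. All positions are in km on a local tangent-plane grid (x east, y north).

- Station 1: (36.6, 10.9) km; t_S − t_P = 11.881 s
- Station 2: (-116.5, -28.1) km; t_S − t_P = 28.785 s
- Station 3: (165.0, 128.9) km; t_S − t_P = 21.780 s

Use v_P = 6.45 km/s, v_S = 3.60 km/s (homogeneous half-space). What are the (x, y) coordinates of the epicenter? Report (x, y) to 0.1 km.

Distance from S−P lag: d = Δt · v_P v_S / (v_P − v_S) = Δt · (6.45·3.60)/(6.45−3.60) ≈ 8.1474·Δt.
So d_Station 1 = 96.80, d_Station 2 = 234.52, d_Station 3 = 177.45 km.
Circle about each station: (x − 36.6)² + (y − 10.9)² = 96.80²; (x + 116.5)² + (y + 28.1)² = 234.52²; (x − 165.0)² + (y − 128.9)² = 177.45².
Subtracting the Station 1 equation from the Station 2 and Station 3 equations removes the quadratic terms:
-306.2 x − 78.0 y = -32725.90
256.8 x + 236.0 y = 20263.58
Solving the 2×2 system: x ≈ 117.6, y ≈ -42.1 km.

x ≈ 117.6 km, y ≈ -42.1 km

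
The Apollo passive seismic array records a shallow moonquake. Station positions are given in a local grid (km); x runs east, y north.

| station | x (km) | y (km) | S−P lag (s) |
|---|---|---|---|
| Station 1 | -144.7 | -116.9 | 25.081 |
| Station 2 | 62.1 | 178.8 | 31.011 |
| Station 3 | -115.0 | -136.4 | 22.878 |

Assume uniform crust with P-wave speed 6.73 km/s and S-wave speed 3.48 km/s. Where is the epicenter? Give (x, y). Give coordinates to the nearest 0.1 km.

x ≈ 19.1 km, y ≈ -40.5 km

Distance from S−P lag: d = Δt · v_P v_S / (v_P − v_S) = Δt · (6.73·3.48)/(6.73−3.48) ≈ 7.2063·Δt.
So d_Station 1 = 180.74, d_Station 2 = 223.47, d_Station 3 = 164.87 km.
Circle about each station: (x + 144.7)² + (y + 116.9)² = 180.74²; (x − 62.1)² + (y − 178.8)² = 223.47²; (x + 115.0)² + (y + 136.4)² = 164.87².
Subtracting the Station 1 equation from the Station 2 and Station 3 equations removes the quadratic terms:
413.6 x + 591.4 y = -16049.74
59.4 x − 39.0 y = 2711.09
Solving the 2×2 system: x ≈ 19.1, y ≈ -40.5 km.
Check against Station 1 (with the unrounded x, y): √((x + 144.7)²+(y + 116.9)²) = 180.72 ≈ 180.74 km. ✓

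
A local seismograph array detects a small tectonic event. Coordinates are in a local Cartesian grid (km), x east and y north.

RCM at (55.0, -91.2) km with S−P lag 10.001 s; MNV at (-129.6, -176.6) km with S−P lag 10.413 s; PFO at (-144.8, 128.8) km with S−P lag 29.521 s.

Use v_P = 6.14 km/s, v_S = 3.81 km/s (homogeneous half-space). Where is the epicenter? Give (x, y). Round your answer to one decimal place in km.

(-30.1, -144.5)

Distance from S−P lag: d = Δt · v_P v_S / (v_P − v_S) = Δt · (6.14·3.81)/(6.14−3.81) ≈ 10.0401·Δt.
So d_RCM = 100.41, d_MNV = 104.55, d_PFO = 296.39 km.
Circle about each station: (x − 55.0)² + (y + 91.2)² = 100.41²; (x + 129.6)² + (y + 176.6)² = 104.55²; (x + 144.8)² + (y − 128.8)² = 296.39².
Subtracting the RCM equation from the MNV and PFO equations removes the quadratic terms:
-369.2 x − 170.8 y = 35792.75
-399.6 x + 440.0 y = -51550.82
Solving the 2×2 system: x ≈ -30.1, y ≈ -144.5 km.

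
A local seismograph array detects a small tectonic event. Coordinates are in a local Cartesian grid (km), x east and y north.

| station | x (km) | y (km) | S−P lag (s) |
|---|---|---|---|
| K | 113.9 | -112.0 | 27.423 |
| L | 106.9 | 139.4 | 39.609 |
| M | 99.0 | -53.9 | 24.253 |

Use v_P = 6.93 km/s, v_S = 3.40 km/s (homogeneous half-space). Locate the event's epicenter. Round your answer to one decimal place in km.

Distance from S−P lag: d = Δt · v_P v_S / (v_P − v_S) = Δt · (6.93·3.40)/(6.93−3.40) ≈ 6.6748·Δt.
So d_K = 183.04, d_L = 264.38, d_M = 161.88 km.
Circle about each station: (x − 113.9)² + (y + 112.0)² = 183.04²; (x − 106.9)² + (y − 139.4)² = 264.38²; (x − 99.0)² + (y + 53.9)² = 161.88².
Subtracting pairs of circle equations eliminates x²+y² and gives linear equations (the radical axes):
-14.0 x + 502.8 y = -31050.38
-29.8 x + 116.2 y = -5512.49
Solving the 2×2 system: x ≈ -62.6, y ≈ -63.5 km.
Check against K (with the unrounded x, y): √((x − 113.9)²+(y + 112.0)²) = 183.06 ≈ 183.04 km. ✓

(-62.6, -63.5)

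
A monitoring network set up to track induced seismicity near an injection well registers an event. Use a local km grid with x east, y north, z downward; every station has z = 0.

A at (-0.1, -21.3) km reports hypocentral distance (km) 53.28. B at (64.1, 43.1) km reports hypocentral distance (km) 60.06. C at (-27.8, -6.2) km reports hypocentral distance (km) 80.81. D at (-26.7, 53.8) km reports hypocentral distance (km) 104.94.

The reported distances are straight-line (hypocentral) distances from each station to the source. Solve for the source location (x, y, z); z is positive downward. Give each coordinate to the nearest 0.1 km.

Each station gives a sphere (x−x_i)² + (y−y_i)² + z² = d_i² (stations at z=0).
Subtracting the A sphere from B and C: z² cancels, leaving linear equations in x and y:
128.4 x + 128.8 y = 4744.27
-55.4 x + 30.2 y = -3333.92
Solving: x ≈ 52.000, y ≈ -15.004 km (keep extra digits for the depth step; rounded: 52.0, -15.0).
Then from the A sphere: z² = 53.28² − (x + 0.1)² − (y + 21.3)² with x = 52.000, y = -15.004, so z ≈ 9.204 ≈ 9.2 km.
Check against D (with the unrounded solution): distance 104.94 ≈ 104.94 km. ✓

(52.0, -15.0, 9.2)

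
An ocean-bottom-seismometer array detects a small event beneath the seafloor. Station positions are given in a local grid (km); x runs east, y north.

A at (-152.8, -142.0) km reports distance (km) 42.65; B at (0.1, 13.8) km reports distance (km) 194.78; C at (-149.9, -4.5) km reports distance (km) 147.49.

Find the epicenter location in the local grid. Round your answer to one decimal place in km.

Circle about each station: (x + 152.8)² + (y + 142.0)² = 42.65²; (x − 0.1)² + (y − 13.8)² = 194.78²; (x + 149.9)² + (y + 4.5)² = 147.49².
Subtracting pairs of circle equations eliminates x²+y² and gives linear equations (the radical axes):
305.8 x + 311.6 y = -79441.62
5.8 x + 275.0 y = -40955.86
Solving the 2×2 system: x ≈ -110.4, y ≈ -146.6 km.

(-110.4, -146.6)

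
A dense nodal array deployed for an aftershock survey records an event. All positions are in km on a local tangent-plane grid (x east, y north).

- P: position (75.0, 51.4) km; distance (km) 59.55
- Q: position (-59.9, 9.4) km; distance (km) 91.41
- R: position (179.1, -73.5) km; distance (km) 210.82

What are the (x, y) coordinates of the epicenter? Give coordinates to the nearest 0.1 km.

Circle about each station: (x − 75.0)² + (y − 51.4)² = 59.55²; (x + 59.9)² + (y − 9.4)² = 91.41²; (x − 179.1)² + (y + 73.5)² = 210.82².
Subtracting pairs of circle equations eliminates x²+y² and gives linear equations (the radical axes):
-269.8 x − 84.0 y = -9400.18
208.2 x − 249.8 y = -11686.77
Solving the 2×2 system: x ≈ 16.1, y ≈ 60.2 km.

(16.1, 60.2)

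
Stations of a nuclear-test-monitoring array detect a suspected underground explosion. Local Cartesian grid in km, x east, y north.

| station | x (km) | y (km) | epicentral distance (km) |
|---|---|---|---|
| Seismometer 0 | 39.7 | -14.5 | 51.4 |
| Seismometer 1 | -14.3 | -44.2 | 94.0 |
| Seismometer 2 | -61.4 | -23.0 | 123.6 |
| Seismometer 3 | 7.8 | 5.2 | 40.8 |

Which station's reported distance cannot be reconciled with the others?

Seismometer 2

Solve using three stations at a time. Using Seismometer 0, Seismometer 1, Seismometer 3 (subtract circle equations pairwise → linear system) gives (x, y) ≈ (33.8, 36.5).
Distances from that point to each station vs reported:
  Seismometer 0: calculated 51.3 vs reported 51.4 → residual 0.1 km
  Seismometer 1: calculated 94.0 vs reported 94.0 → residual 0.0 km
  Seismometer 2: calculated 112.3 vs reported 123.6 → residual 11.3 km
  Seismometer 3: calculated 40.7 vs reported 40.8 → residual 0.1 km
Seismometer 0, Seismometer 1, Seismometer 3 are mutually consistent (residuals ≈ 0); Seismometer 2 is off by 11.3 km.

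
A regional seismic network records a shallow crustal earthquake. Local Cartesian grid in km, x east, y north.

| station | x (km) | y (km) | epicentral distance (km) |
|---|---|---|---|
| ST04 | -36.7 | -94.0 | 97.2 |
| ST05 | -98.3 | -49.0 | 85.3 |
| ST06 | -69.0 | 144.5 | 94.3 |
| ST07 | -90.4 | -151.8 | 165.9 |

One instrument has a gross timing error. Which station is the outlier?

Solve using three stations at a time. Using ST04, ST05, ST07 (subtract circle equations pairwise → linear system) gives (x, y) ≈ (-30.7, 3.0).
Distances from that point to each station vs reported:
  ST04: calculated 97.1 vs reported 97.2 → residual 0.1 km
  ST05: calculated 85.2 vs reported 85.3 → residual 0.1 km
  ST06: calculated 146.6 vs reported 94.3 → residual 52.3 km
  ST07: calculated 165.9 vs reported 165.9 → residual 0.0 km
ST04, ST05, ST07 are mutually consistent (residuals ≈ 0); ST06 is off by 52.3 km.

ST06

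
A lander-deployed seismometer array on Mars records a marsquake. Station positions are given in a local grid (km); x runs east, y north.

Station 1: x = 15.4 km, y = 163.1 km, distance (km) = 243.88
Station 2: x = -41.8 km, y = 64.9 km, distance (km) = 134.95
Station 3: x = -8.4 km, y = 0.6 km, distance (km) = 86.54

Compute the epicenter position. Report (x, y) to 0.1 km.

Circle about each station: (x − 15.4)² + (y − 163.1)² = 243.88²; (x + 41.8)² + (y − 64.9)² = 134.95²; (x + 8.4)² + (y − 0.6)² = 86.54².
Subtracting the Station 1 equation from the Station 2 and Station 3 equations removes the quadratic terms:
-114.4 x − 196.4 y = 20386.43
-47.6 x − 325.0 y = 25220.43
Solving the 2×2 system: x ≈ -60.1, y ≈ -68.8 km.

-60.1 km east, -68.8 km north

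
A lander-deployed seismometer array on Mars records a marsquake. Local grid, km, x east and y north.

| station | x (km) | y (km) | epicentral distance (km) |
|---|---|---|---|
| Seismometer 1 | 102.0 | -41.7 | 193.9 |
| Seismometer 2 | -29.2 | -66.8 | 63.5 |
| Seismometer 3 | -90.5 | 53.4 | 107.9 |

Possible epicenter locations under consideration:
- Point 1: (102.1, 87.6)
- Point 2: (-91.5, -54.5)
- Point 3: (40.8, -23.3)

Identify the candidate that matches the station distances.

Point 2

For each candidate, compare |candidate − station| to the reported distance:
Point 1: residuals Seismometer 1 64.6, Seismometer 2 139.2, Seismometer 3 87.7 → max 139.2 km
Point 2: residuals Seismometer 1 0.0, Seismometer 2 0.0, Seismometer 3 0.0 → max 0.0 km
Point 3: residuals Seismometer 1 130.0, Seismometer 2 18.9, Seismometer 3 44.2 → max 130.0 km
Only Point 2 has all residuals ≈ 0.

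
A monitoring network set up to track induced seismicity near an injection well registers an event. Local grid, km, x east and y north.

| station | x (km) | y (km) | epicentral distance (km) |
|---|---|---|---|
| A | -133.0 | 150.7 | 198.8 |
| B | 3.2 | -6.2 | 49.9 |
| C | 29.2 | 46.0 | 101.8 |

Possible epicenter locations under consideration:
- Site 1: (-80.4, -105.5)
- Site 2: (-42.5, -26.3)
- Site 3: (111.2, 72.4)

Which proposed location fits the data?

Site 2

For each candidate, compare |candidate − station| to the reported distance:
Site 1: residuals A 62.7, B 79.9, C 85.2 → max 85.2 km
Site 2: residuals A 0.0, B 0.0, C 0.0 → max 0.0 km
Site 3: residuals A 57.6, B 83.7, C 15.7 → max 83.7 km
Only Site 2 has all residuals ≈ 0.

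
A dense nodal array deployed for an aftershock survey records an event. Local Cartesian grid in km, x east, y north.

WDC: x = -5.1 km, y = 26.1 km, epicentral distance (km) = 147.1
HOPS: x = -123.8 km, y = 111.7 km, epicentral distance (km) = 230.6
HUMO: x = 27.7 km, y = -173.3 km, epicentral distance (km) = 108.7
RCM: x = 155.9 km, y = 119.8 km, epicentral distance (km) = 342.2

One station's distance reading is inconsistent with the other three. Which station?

Solve using three stations at a time. Using WDC, HOPS, HUMO (subtract circle equations pairwise → linear system) gives (x, y) ≈ (-60.7, -110.1).
Distances from that point to each station vs reported:
  WDC: calculated 147.1 vs reported 147.1 → residual 0.0 km
  HOPS: calculated 230.6 vs reported 230.6 → residual 0.0 km
  HUMO: calculated 108.7 vs reported 108.7 → residual 0.0 km
  RCM: calculated 315.8 vs reported 342.2 → residual 26.4 km
WDC, HOPS, HUMO are mutually consistent (residuals ≈ 0); RCM is off by 26.4 km.

RCM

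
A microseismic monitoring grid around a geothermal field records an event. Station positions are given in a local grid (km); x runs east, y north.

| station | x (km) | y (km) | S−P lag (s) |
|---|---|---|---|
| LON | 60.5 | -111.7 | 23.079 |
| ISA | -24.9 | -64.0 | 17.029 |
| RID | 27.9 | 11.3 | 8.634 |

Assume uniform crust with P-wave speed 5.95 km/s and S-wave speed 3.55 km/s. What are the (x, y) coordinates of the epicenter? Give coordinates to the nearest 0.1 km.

x ≈ 3.3 km, y ≈ 83.2 km

Distance from S−P lag: d = Δt · v_P v_S / (v_P − v_S) = Δt · (5.95·3.55)/(5.95−3.55) ≈ 8.8010·Δt.
So d_LON = 203.12, d_ISA = 149.87, d_RID = 75.99 km.
Circle about each station: (x − 60.5)² + (y + 111.7)² = 203.12²; (x + 24.9)² + (y + 64.0)² = 149.87²; (x − 27.9)² + (y − 11.3)² = 75.99².
Subtracting the LON equation from the ISA and RID equations removes the quadratic terms:
-170.8 x + 95.4 y = 7375.59
-65.2 x + 246.0 y = 20252.21
Solving the 2×2 system: x ≈ 3.3, y ≈ 83.2 km.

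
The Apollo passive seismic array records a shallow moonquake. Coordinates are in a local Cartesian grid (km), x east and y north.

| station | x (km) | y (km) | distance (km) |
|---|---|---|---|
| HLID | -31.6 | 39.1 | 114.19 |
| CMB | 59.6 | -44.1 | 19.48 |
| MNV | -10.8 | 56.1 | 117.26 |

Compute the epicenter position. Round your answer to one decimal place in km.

Circle about each station: (x + 31.6)² + (y − 39.1)² = 114.19²; (x − 59.6)² + (y + 44.1)² = 19.48²; (x + 10.8)² + (y − 56.1)² = 117.26².
Subtracting pairs of circle equations eliminates x²+y² and gives linear equations (the radical axes):
182.4 x − 166.4 y = 15629.49
41.6 x + 34.0 y = 25.93
Solving the 2×2 system: x ≈ 40.8, y ≈ -49.2 km.

(40.8, -49.2)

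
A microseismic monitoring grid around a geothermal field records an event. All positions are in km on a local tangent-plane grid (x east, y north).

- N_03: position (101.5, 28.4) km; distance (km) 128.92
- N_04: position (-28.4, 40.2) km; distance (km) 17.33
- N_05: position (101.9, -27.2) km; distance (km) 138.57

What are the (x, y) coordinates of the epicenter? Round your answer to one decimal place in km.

x ≈ -27.3 km, y ≈ 22.9 km

Circle about each station: (x − 101.5)² + (y − 28.4)² = 128.92²; (x + 28.4)² + (y − 40.2)² = 17.33²; (x − 101.9)² + (y + 27.2)² = 138.57².
Subtracting the N_03 equation from the N_04 and N_05 equations removes the quadratic terms:
-259.8 x + 23.6 y = 7633.83
0.8 x − 111.2 y = -2566.64
Solving the 2×2 system: x ≈ -27.3, y ≈ 22.9 km.
Check against N_03 (with the unrounded x, y): √((x − 101.5)²+(y − 28.4)²) = 128.92 ≈ 128.92 km. ✓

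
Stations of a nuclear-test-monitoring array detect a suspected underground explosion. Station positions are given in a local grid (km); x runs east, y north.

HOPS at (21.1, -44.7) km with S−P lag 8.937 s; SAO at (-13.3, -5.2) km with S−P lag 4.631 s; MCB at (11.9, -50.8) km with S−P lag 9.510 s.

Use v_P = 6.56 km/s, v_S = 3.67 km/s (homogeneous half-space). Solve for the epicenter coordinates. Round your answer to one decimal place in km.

Distance from S−P lag: d = Δt · v_P v_S / (v_P − v_S) = Δt · (6.56·3.67)/(6.56−3.67) ≈ 8.3305·Δt.
So d_HOPS = 74.45, d_SAO = 38.58, d_MCB = 79.22 km.
Circle about each station: (x − 21.1)² + (y + 44.7)² = 74.45²; (x + 13.3)² + (y + 5.2)² = 38.58²; (x − 11.9)² + (y + 50.8)² = 79.22².
Subtracting the HOPS equation from the SAO and MCB equations removes the quadratic terms:
-68.8 x + 79.0 y = 1815.02
-18.4 x − 12.2 y = -454.06
Solving the 2×2 system: x ≈ 6.0, y ≈ 28.2 km.

(6.0, 28.2)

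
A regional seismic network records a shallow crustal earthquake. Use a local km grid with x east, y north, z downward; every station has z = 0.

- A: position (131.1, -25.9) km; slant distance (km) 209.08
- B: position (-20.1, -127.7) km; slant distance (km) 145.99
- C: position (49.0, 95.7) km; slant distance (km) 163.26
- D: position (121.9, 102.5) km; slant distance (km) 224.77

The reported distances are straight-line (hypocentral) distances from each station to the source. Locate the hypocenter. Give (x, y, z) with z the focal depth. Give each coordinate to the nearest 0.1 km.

x ≈ -68.8 km, y ≈ -2.2 km, depth ≈ 56.5 km

Each station gives a sphere (x−x_i)² + (y−y_i)² + z² = d_i² (stations at z=0).
Subtracting the A sphere from B and C: z² cancels, leaving linear equations in x and y:
-302.4 x − 203.6 y = 21254.65
-164.2 x + 243.2 y = 10762.09
Solving: x ≈ -68.804, y ≈ -2.202 km (keep extra digits for the depth step; rounded: -68.8, -2.2).
Then from the A sphere: z² = 209.08² − (x − 131.1)² − (y + 25.9)² with x = -68.804, y = -2.202, so z ≈ 56.491 ≈ 56.5 km.
Check against D (with the unrounded solution): distance 224.77 ≈ 224.77 km. ✓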